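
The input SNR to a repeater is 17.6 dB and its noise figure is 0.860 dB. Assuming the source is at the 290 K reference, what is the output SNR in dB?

By definition F = SNR_in/SNR_out, so in dB: SNR_out = SNR_in − NF
SNR_out = 17.6 − 0.860 = 16.740 dB

16.740 dB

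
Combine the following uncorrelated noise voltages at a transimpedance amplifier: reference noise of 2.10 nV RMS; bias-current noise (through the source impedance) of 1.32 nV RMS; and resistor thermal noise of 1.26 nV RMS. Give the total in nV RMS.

2.78 nV

Uncorrelated sources add in power (mean-square): V_tot = √(ΣV_i²)
V_tot = √[(2.10×10⁻⁹)² + (1.32×10⁻⁹)² + (1.26×10⁻⁹)²] = 2.78×10⁻⁹ V = 2.78 nV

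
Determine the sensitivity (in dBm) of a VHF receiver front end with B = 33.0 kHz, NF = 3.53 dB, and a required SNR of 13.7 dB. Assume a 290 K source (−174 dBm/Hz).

Sensitivity = −174 + 10 log₁₀(B) + NF + SNR_min
= −174 + 45.19 + 3.53 + 13.7
= −111.58 dBm → −111.6 dBm

−111.6 dBm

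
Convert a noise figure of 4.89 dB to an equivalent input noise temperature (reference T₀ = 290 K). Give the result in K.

F = 10^(4.89/10) = 3.08319
T_e = (F − 1)·T₀ = (3.08319 − 1) × 290 = 604 K

604 K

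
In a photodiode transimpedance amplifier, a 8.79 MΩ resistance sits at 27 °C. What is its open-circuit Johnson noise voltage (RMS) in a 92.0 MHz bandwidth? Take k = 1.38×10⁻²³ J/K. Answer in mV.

3.66 mV

T = 27 °C + 273.15 = 300.15 K
V_n = √(4kTRB)
4kTRB = 4 × 1.38×10⁻²³ × 300.15 × 8.79×10⁶ × 9.20×10⁷ = 1.34×10⁻⁵ V²
V_n = √(1.34×10⁻⁵) = 3.66×10⁻³ V = 3.66 mV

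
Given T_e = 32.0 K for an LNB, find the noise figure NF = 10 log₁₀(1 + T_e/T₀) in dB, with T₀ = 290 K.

F = 1 + T_e/T₀ = 1 + 32.0/290 = 1.11034
NF = 10 log₁₀(1.11034) = 0.455 dB

0.455 dB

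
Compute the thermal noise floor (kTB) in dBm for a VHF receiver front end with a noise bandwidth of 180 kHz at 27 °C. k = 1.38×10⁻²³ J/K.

T = 27 °C + 273.15 = 300.15 K
P_n = kTB = 1.38×10⁻²³ × 300.15 × 1.80×10⁵ = 7.46×10⁻¹⁶ W
In dBm: 10 log₁₀(7.46×10⁻¹⁶ / 10⁻³) = −121.3 dBm

−121.3 dBm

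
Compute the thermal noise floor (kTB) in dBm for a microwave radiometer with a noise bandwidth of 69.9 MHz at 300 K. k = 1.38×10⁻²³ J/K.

−95.4 dBm

P_n = kTB = 1.38×10⁻²³ × 300 × 6.99×10⁷ = 2.89×10⁻¹³ W
In dBm: 10 log₁₀(2.89×10⁻¹³ / 10⁻³) = −95.4 dBm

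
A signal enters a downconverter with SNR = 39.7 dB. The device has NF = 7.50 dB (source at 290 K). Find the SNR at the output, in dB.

By definition F = SNR_in/SNR_out, so in dB: SNR_out = SNR_in − NF
SNR_out = 39.7 − 7.50 = 32.20 dB

32.20 dB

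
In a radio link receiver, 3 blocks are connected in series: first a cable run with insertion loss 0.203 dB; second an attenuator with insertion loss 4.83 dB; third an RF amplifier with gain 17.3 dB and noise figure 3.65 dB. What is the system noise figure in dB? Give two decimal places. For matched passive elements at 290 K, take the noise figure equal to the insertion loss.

8.68 dB

Convert to linear (a loss of L dB is a gain of −L dB): F_i = 10^(NF_i/10), G_i = 10^(G_i,dB/10)
  Stage 1: F_1 = 10^(0.203/10) = 1.048, G_1 = 10^(−0.203/10) = 0.9543
  Stage 2: F_2 = 10^(4.83/10) = 3.041, G_2 = 10^(−4.83/10) = 0.3289
  Stage 3: F_3 = 10^(3.65/10) = 2.317, G_3 = 10^(17.3/10) = 53.70
Friis cascade:
  F = 1.048 + (3.041 − 1)/0.9543 + (2.317 − 1)/0.3138 = 7.384
NF = 10 log₁₀(7.384) = 8.68 dB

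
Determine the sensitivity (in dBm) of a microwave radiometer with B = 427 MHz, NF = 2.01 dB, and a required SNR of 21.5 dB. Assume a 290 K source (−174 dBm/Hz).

Sensitivity = −174 + 10 log₁₀(B) + NF + SNR_min
= −174 + 86.3 + 2.01 + 21.5
= −64.19 dBm → −64.2 dBm

−64.2 dBm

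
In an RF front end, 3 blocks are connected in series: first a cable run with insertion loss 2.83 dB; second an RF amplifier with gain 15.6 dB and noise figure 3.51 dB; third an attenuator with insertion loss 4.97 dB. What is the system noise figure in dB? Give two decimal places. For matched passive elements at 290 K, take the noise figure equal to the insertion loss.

6.45 dB

Convert to linear (a loss of L dB is a gain of −L dB): F_i = 10^(NF_i/10), G_i = 10^(G_i,dB/10)
  Stage 1: F_1 = 10^(2.83/10) = 1.919, G_1 = 10^(−2.83/10) = 0.5212
  Stage 2: F_2 = 10^(3.51/10) = 2.244, G_2 = 10^(15.6/10) = 36.31
  Stage 3: F_3 = 10^(4.97/10) = 3.141, G_3 = 10^(−4.97/10) = 0.3184
Friis cascade:
  F = 1.919 + (2.244 − 1)/0.5212 + (3.141 − 1)/18.92 = 4.418
NF = 10 log₁₀(4.418) = 6.45 dB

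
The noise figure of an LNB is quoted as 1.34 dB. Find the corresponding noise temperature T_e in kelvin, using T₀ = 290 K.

F = 10^(1.34/10) = 1.36144
T_e = (F − 1)·T₀ = (1.36144 − 1) × 290 = 105 K

105 K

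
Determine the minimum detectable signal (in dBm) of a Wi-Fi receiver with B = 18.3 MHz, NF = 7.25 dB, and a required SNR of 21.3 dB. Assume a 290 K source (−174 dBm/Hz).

Sensitivity = −174 + 10 log₁₀(B) + NF + SNR_min
= −174 + 72.62 + 7.25 + 21.3
= −72.83 dBm → −72.8 dBm

−72.8 dBm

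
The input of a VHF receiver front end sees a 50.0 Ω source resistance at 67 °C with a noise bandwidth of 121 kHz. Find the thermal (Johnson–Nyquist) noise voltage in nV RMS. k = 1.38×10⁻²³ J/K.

T = 67 °C + 273.15 = 340.15 K
V_n = √(4kTRB)
4kTRB = 4 × 1.38×10⁻²³ × 340.15 × 5.00×10¹ × 1.21×10⁵ = 1.14×10⁻¹³ V²
V_n = √(1.14×10⁻¹³) = 3.37×10⁻⁷ V = 337 nV

337 nV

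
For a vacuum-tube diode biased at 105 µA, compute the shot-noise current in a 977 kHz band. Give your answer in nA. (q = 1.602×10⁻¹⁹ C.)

I_n = √(2qI·B)
2qI·B = 2 × 1.602×10⁻¹⁹ × 1.05×10⁻⁴ × 9.77×10⁵ = 3.29×10⁻¹⁷ A²
I_n = √(3.29×10⁻¹⁷) = 5.73×10⁻⁹ A = 5.73 nA

5.73 nA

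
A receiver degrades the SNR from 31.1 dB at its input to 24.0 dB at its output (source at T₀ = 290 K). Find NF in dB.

NF (dB) = SNR_in(dB) − SNR_out(dB) when the source is at T₀
NF = 31.1 − 24.0 = 7.1 dB

7.1 dB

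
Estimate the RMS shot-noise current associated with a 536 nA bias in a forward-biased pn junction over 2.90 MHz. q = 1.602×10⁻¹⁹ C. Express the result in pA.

I_n = √(2qI·B)
2qI·B = 2 × 1.602×10⁻¹⁹ × 5.36×10⁻⁷ × 2.90×10⁶ = 4.98×10⁻¹⁹ A²
I_n = √(4.98×10⁻¹⁹) = 7.06×10⁻¹⁰ A = 706 pA

706 pA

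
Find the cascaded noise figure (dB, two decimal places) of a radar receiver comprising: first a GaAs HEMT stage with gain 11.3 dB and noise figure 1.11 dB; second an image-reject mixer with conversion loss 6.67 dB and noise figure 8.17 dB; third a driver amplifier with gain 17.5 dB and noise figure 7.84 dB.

5.38 dB

Convert to linear (a loss of L dB is a gain of −L dB): F_i = 10^(NF_i/10), G_i = 10^(G_i,dB/10)
  Stage 1: F_1 = 10^(1.11/10) = 1.291, G_1 = 10^(11.3/10) = 13.49
  Stage 2: F_2 = 10^(8.17/10) = 6.561, G_2 = 10^(−6.67/10) = 0.2153
  Stage 3: F_3 = 10^(7.84/10) = 6.081, G_3 = 10^(17.5/10) = 56.23
Friis cascade:
  F = 1.291 + (6.561 − 1)/13.49 + (6.081 − 1)/2.904 = 3.453
NF = 10 log₁₀(3.453) = 5.38 dB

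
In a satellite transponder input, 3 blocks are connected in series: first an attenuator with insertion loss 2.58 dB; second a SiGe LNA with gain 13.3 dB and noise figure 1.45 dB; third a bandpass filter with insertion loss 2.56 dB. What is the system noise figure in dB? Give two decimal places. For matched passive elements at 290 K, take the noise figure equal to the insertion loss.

Convert to linear (a loss of L dB is a gain of −L dB): F_i = 10^(NF_i/10), G_i = 10^(G_i,dB/10)
  Stage 1: F_1 = 10^(2.58/10) = 1.811, G_1 = 10^(−2.58/10) = 0.5521
  Stage 2: F_2 = 10^(1.45/10) = 1.396, G_2 = 10^(13.3/10) = 21.38
  Stage 3: F_3 = 10^(2.56/10) = 1.803, G_3 = 10^(−2.56/10) = 0.5546
Friis cascade:
  F = 1.811 + (1.396 − 1)/0.5521 + (1.803 − 1)/11.80 = 2.597
NF = 10 log₁₀(2.597) = 4.15 dB

4.15 dB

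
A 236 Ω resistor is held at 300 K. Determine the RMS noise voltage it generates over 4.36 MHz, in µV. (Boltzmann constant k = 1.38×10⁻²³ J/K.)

4.13 µV

V_n = √(4kTRB)
4kTRB = 4 × 1.38×10⁻²³ × 300 × 2.36×10² × 4.36×10⁶ = 1.70×10⁻¹¹ V²
V_n = √(1.70×10⁻¹¹) = 4.13×10⁻⁶ V = 4.13 µV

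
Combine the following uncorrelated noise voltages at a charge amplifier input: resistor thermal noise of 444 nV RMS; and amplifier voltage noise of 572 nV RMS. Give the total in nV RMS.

Uncorrelated sources add in power (mean-square): V_tot = √(ΣV_i²)
V_tot = √[(4.44×10⁻⁷)² + (5.72×10⁻⁷)²] = 7.24×10⁻⁷ V = 724 nV

724 nV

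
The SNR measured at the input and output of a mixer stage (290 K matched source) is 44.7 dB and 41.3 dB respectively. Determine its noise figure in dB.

NF (dB) = SNR_in(dB) − SNR_out(dB) when the source is at T₀
NF = 44.7 − 41.3 = 3.4 dB

3.4 dB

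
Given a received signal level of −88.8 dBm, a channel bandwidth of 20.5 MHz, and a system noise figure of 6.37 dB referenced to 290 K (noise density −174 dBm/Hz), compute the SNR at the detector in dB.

5.7 dB

Noise floor: N = −174 + 10 log₁₀(B) + NF
10 log₁₀(2.05×10⁷) = 73.12 dB
N = −174 + 73.12 + 6.37 = −94.51 dBm
SNR = P_sig − N = −88.8 − (−94.51) = 5.71 dB → 5.7 dB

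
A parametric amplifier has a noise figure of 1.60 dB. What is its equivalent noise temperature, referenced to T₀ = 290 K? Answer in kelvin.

F = 10^(1.60/10) = 1.44544
T_e = (F − 1)·T₀ = (1.44544 − 1) × 290 = 129 K

129 K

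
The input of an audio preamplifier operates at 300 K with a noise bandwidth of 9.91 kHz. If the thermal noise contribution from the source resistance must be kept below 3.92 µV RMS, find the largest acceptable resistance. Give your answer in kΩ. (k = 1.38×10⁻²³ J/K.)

Johnson–Nyquist: V_n = √(4kTRB) ⇒ R = V_n² / (4kTB)
4kTB = 4 × 1.38×10⁻²³ × 300 × 9.91×10³ = 1.64×10⁻¹⁶
R = (3.92×10⁻⁶)² / 1.64×10⁻¹⁶ = 9.36×10⁴ Ω = 93.6 kΩ

93.6 kΩ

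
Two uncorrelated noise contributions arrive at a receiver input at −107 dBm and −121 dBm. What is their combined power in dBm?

−106.8 dBm

Convert to linear, add, convert back:
P₁ = 2.00×10⁻¹⁴ W, P₂ = 7.94×10⁻¹⁶ W
P_tot = 2.07×10⁻¹⁴ W → 10 log₁₀(P_tot / 10⁻³) = −106.8 dBm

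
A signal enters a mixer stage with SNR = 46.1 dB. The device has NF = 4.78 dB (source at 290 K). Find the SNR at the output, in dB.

By definition F = SNR_in/SNR_out, so in dB: SNR_out = SNR_in − NF
SNR_out = 46.1 − 4.78 = 41.32 dB

41.32 dB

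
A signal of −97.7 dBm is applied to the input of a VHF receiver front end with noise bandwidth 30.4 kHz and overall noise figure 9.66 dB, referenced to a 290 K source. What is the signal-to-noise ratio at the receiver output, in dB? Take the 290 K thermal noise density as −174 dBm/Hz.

Noise floor: N = −174 + 10 log₁₀(B) + NF
10 log₁₀(3.04×10⁴) = 44.83 dB
N = −174 + 44.83 + 9.66 = −119.51 dBm
SNR = P_sig − N = −97.7 − (−119.51) = 21.81 dB → 21.8 dB

21.8 dB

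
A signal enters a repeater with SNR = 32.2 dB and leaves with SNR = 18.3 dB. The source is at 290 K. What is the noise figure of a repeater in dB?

NF (dB) = SNR_in(dB) − SNR_out(dB) when the source is at T₀
NF = 32.2 − 18.3 = 13.9 dB

13.9 dB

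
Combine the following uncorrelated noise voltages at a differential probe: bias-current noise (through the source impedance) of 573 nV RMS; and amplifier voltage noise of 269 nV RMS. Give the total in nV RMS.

Uncorrelated sources add in power (mean-square): V_tot = √(ΣV_i²)
V_tot = √[(5.73×10⁻⁷)² + (2.69×10⁻⁷)²] = 6.33×10⁻⁷ V = 633 nV

633 nV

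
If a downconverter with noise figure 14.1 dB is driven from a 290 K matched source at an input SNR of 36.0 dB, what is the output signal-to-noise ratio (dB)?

21.9 dB

By definition F = SNR_in/SNR_out, so in dB: SNR_out = SNR_in − NF
SNR_out = 36.0 − 14.1 = 21.9 dB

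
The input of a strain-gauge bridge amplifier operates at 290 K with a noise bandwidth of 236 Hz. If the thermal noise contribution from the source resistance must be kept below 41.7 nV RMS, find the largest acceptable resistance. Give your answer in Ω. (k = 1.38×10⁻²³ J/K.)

460 Ω

Johnson–Nyquist: V_n = √(4kTRB) ⇒ R = V_n² / (4kTB)
4kTB = 4 × 1.38×10⁻²³ × 290 × 2.36×10² = 3.78×10⁻¹⁸
R = (4.17×10⁻⁸)² / 3.78×10⁻¹⁸ = 4.60×10² Ω = 460 Ω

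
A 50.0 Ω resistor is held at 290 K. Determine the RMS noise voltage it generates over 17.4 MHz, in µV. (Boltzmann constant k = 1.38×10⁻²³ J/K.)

3.73 µV

V_n = √(4kTRB)
4kTRB = 4 × 1.38×10⁻²³ × 290 × 5.00×10¹ × 1.74×10⁷ = 1.39×10⁻¹¹ V²
V_n = √(1.39×10⁻¹¹) = 3.73×10⁻⁶ V = 3.73 µV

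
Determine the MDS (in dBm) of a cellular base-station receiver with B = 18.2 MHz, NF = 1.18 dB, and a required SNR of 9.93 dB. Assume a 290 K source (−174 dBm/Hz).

−90.3 dBm

Sensitivity = −174 + 10 log₁₀(B) + NF + SNR_min
= −174 + 72.6 + 1.18 + 9.93
= −90.29 dBm → −90.3 dBm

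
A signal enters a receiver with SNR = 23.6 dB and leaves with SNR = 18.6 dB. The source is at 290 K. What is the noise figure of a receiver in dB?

5.0 dB

NF (dB) = SNR_in(dB) − SNR_out(dB) when the source is at T₀
NF = 23.6 − 18.6 = 5.0 dB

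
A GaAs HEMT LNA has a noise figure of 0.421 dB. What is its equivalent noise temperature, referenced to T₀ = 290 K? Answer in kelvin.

F = 10^(0.421/10) = 1.10179
T_e = (F − 1)·T₀ = (1.10179 − 1) × 290 = 29.5 K

29.5 K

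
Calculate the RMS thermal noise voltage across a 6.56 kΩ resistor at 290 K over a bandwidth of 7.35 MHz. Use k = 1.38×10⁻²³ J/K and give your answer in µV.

27.8 µV

V_n = √(4kTRB)
4kTRB = 4 × 1.38×10⁻²³ × 290 × 6.56×10³ × 7.35×10⁶ = 7.72×10⁻¹⁰ V²
V_n = √(7.72×10⁻¹⁰) = 2.78×10⁻⁵ V = 27.8 µV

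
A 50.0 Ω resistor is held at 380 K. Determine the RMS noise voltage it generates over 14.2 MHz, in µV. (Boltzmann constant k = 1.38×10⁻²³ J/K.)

3.86 µV

V_n = √(4kTRB)
4kTRB = 4 × 1.38×10⁻²³ × 380 × 5.00×10¹ × 1.42×10⁷ = 1.49×10⁻¹¹ V²
V_n = √(1.49×10⁻¹¹) = 3.86×10⁻⁶ V = 3.86 µV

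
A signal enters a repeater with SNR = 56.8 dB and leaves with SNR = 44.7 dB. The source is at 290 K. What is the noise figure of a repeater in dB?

12.1 dB

NF (dB) = SNR_in(dB) − SNR_out(dB) when the source is at T₀
NF = 56.8 − 44.7 = 12.1 dB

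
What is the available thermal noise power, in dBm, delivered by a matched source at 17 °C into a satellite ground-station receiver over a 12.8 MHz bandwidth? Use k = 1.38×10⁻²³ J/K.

T = 17 °C + 273.15 = 290.15 K
P_n = kTB = 1.38×10⁻²³ × 290.15 × 1.28×10⁷ = 5.13×10⁻¹⁴ W
In dBm: 10 log₁₀(5.13×10⁻¹⁴ / 10⁻³) = −102.9 dBm

−102.9 dBm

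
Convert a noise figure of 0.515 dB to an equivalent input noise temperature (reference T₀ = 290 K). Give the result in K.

36.5 K

F = 10^(0.515/10) = 1.1259
T_e = (F − 1)·T₀ = (1.1259 − 1) × 290 = 36.5 K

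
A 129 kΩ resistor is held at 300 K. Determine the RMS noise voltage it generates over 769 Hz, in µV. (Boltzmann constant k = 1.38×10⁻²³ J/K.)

1.28 µV

V_n = √(4kTRB)
4kTRB = 4 × 1.38×10⁻²³ × 300 × 1.29×10⁵ × 7.69×10² = 1.64×10⁻¹² V²
V_n = √(1.64×10⁻¹²) = 1.28×10⁻⁶ V = 1.28 µV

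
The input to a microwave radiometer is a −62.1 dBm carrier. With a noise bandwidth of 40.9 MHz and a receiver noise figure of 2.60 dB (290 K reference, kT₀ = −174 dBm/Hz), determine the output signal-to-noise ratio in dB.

Noise floor: N = −174 + 10 log₁₀(B) + NF
10 log₁₀(4.09×10⁷) = 76.12 dB
N = −174 + 76.12 + 2.60 = −95.28 dBm
SNR = P_sig − N = −62.1 − (−95.28) = 33.18 dB → 33.2 dB

33.2 dB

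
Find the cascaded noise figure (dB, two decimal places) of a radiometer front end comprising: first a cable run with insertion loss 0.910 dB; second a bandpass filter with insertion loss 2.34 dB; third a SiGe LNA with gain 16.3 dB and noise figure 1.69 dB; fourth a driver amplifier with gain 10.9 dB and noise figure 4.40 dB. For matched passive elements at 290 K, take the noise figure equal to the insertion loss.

5.06 dB

Convert to linear (a loss of L dB is a gain of −L dB): F_i = 10^(NF_i/10), G_i = 10^(G_i,dB/10)
  Stage 1: F_1 = 10^(0.910/10) = 1.233, G_1 = 10^(−0.910/10) = 0.8110
  Stage 2: F_2 = 10^(2.34/10) = 1.714, G_2 = 10^(−2.34/10) = 0.5834
  Stage 3: F_3 = 10^(1.69/10) = 1.476, G_3 = 10^(16.3/10) = 42.66
  Stage 4: F_4 = 10^(4.40/10) = 2.754, G_4 = 10^(10.9/10) = 12.30
Friis cascade:
  F = 1.233 + (1.714 − 1)/0.8110 + (1.476 − 1)/0.4732 + (2.754 − 1)/20.18 = 3.206
NF = 10 log₁₀(3.206) = 5.06 dB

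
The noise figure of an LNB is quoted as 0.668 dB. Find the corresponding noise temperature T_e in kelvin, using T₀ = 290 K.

F = 10^(0.668/10) = 1.16627
T_e = (F − 1)·T₀ = (1.16627 − 1) × 290 = 48.2 K

48.2 K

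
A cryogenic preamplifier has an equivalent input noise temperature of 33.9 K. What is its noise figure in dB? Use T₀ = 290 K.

0.480 dB

F = 1 + T_e/T₀ = 1 + 33.9/290 = 1.1169
NF = 10 log₁₀(1.1169) = 0.480 dB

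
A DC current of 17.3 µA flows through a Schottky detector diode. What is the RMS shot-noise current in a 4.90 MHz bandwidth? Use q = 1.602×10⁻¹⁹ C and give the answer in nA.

5.21 nA

I_n = √(2qI·B)
2qI·B = 2 × 1.602×10⁻¹⁹ × 1.73×10⁻⁵ × 4.90×10⁶ = 2.72×10⁻¹⁷ A²
I_n = √(2.72×10⁻¹⁷) = 5.21×10⁻⁹ A = 5.21 nA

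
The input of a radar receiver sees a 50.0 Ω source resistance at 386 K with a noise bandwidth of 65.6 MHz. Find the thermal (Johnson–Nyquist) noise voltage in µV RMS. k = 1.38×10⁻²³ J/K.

V_n = √(4kTRB)
4kTRB = 4 × 1.38×10⁻²³ × 386 × 5.00×10¹ × 6.56×10⁷ = 6.99×10⁻¹¹ V²
V_n = √(6.99×10⁻¹¹) = 8.36×10⁻⁶ V = 8.36 µV

8.36 µV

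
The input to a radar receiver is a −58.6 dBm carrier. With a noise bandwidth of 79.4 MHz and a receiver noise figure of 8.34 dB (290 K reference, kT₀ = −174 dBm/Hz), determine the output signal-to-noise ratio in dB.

Noise floor: N = −174 + 10 log₁₀(B) + NF
10 log₁₀(7.94×10⁷) = 79 dB
N = −174 + 79 + 8.34 = −86.66 dBm
SNR = P_sig − N = −58.6 − (−86.66) = 28.06 dB → 28.1 dB

28.1 dB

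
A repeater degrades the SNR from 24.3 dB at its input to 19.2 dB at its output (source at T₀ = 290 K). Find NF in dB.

NF (dB) = SNR_in(dB) − SNR_out(dB) when the source is at T₀
NF = 24.3 − 19.2 = 5.1 dB

5.1 dB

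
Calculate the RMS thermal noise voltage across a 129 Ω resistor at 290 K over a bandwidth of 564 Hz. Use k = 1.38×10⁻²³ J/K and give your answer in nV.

34.1 nV

V_n = √(4kTRB)
4kTRB = 4 × 1.38×10⁻²³ × 290 × 1.29×10² × 5.64×10² = 1.16×10⁻¹⁵ V²
V_n = √(1.16×10⁻¹⁵) = 3.41×10⁻⁸ V = 34.1 nV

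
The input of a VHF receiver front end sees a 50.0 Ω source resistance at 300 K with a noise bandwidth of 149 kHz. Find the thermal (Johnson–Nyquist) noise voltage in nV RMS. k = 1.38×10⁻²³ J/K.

V_n = √(4kTRB)
4kTRB = 4 × 1.38×10⁻²³ × 300 × 5.00×10¹ × 1.49×10⁵ = 1.23×10⁻¹³ V²
V_n = √(1.23×10⁻¹³) = 3.51×10⁻⁷ V = 351 nV

351 nV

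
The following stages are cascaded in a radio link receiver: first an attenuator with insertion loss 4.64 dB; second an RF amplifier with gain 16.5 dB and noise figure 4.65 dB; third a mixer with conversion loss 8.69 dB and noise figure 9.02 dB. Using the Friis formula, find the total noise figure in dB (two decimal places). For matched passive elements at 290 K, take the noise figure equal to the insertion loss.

Convert to linear (a loss of L dB is a gain of −L dB): F_i = 10^(NF_i/10), G_i = 10^(G_i,dB/10)
  Stage 1: F_1 = 10^(4.64/10) = 2.911, G_1 = 10^(−4.64/10) = 0.3436
  Stage 2: F_2 = 10^(4.65/10) = 2.917, G_2 = 10^(16.5/10) = 44.67
  Stage 3: F_3 = 10^(9.02/10) = 7.980, G_3 = 10^(−8.69/10) = 0.1352
Friis cascade:
  F = 2.911 + (2.917 − 1)/0.3436 + (7.980 − 1)/15.35 = 8.947
NF = 10 log₁₀(8.947) = 9.52 dB

9.52 dB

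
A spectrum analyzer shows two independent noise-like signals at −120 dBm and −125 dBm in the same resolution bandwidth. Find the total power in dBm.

−118.8 dBm

Convert to linear, add, convert back:
P₁ = 1.00×10⁻¹⁵ W, P₂ = 3.16×10⁻¹⁶ W
P_tot = 1.32×10⁻¹⁵ W → 10 log₁₀(P_tot / 10⁻³) = −118.8 dBm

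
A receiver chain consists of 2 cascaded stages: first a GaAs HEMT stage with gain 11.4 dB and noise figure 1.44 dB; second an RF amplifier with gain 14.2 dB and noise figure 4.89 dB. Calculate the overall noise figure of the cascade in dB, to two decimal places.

1.89 dB

Convert to linear (a loss of L dB is a gain of −L dB): F_i = 10^(NF_i/10), G_i = 10^(G_i,dB/10)
  Stage 1: F_1 = 10^(1.44/10) = 1.393, G_1 = 10^(11.4/10) = 13.80
  Stage 2: F_2 = 10^(4.89/10) = 3.083, G_2 = 10^(14.2/10) = 26.30
Friis cascade:
  F = 1.393 + (3.083 − 1)/13.80 = 1.544
NF = 10 log₁₀(1.544) = 1.89 dB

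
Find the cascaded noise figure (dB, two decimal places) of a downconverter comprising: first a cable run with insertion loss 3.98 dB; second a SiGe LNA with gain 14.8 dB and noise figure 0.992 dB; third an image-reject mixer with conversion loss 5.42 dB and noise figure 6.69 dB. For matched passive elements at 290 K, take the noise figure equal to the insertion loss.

Convert to linear (a loss of L dB is a gain of −L dB): F_i = 10^(NF_i/10), G_i = 10^(G_i,dB/10)
  Stage 1: F_1 = 10^(3.98/10) = 2.500, G_1 = 10^(−3.98/10) = 0.3999
  Stage 2: F_2 = 10^(0.992/10) = 1.257, G_2 = 10^(14.8/10) = 30.20
  Stage 3: F_3 = 10^(6.69/10) = 4.667, G_3 = 10^(−5.42/10) = 0.2871
Friis cascade:
  F = 2.500 + (1.257 − 1)/0.3999 + (4.667 − 1)/12.08 = 3.446
NF = 10 log₁₀(3.446) = 5.37 dB

5.37 dB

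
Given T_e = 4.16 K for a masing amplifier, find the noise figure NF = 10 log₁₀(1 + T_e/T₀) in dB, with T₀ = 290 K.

0.062 dB

F = 1 + T_e/T₀ = 1 + 4.16/290 = 1.01434
NF = 10 log₁₀(1.01434) = 0.062 dB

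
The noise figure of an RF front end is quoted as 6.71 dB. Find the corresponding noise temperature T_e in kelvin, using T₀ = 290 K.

F = 10^(6.71/10) = 4.68813
T_e = (F − 1)·T₀ = (4.68813 − 1) × 290 = 1070 K

1070 K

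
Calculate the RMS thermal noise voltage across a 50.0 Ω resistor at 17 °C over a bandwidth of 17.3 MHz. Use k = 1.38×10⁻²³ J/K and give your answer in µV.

T = 17 °C + 273.15 = 290.15 K
V_n = √(4kTRB)
4kTRB = 4 × 1.38×10⁻²³ × 290.15 × 5.00×10¹ × 1.73×10⁷ = 1.39×10⁻¹¹ V²
V_n = √(1.39×10⁻¹¹) = 3.72×10⁻⁶ V = 3.72 µV

3.72 µV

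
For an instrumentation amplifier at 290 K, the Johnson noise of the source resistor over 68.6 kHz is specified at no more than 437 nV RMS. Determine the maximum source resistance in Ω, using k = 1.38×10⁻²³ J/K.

Johnson–Nyquist: V_n = √(4kTRB) ⇒ R = V_n² / (4kTB)
4kTB = 4 × 1.38×10⁻²³ × 290 × 6.86×10⁴ = 1.10×10⁻¹⁵
R = (4.37×10⁻⁷)² / 1.10×10⁻¹⁵ = 1.74×10² Ω = 174 Ω

174 Ω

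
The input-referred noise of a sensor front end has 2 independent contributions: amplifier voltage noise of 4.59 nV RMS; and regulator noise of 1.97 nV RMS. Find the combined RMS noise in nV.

4.99 nV

Uncorrelated sources add in power (mean-square): V_tot = √(ΣV_i²)
V_tot = √[(4.59×10⁻⁹)² + (1.97×10⁻⁹)²] = 4.99×10⁻⁹ V = 4.99 nV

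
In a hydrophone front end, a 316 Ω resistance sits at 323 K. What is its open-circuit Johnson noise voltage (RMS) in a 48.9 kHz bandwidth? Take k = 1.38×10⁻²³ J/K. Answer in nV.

V_n = √(4kTRB)
4kTRB = 4 × 1.38×10⁻²³ × 323 × 3.16×10² × 4.89×10⁴ = 2.76×10⁻¹³ V²
V_n = √(2.76×10⁻¹³) = 5.25×10⁻⁷ V = 525 nV

525 nV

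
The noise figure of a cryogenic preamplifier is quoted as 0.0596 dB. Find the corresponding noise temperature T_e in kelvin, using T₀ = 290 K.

F = 10^(0.0596/10) = 1.01382
T_e = (F − 1)·T₀ = (1.01382 − 1) × 290 = 4.01 K

4.01 K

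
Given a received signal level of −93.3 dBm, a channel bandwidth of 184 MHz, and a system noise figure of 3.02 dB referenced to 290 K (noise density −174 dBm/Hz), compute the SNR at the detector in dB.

Noise floor: N = −174 + 10 log₁₀(B) + NF
10 log₁₀(1.84×10⁸) = 82.65 dB
N = −174 + 82.65 + 3.02 = −88.33 dBm
SNR = P_sig − N = −93.3 − (−88.33) = −4.97 dB → −5.0 dB

−5.0 dB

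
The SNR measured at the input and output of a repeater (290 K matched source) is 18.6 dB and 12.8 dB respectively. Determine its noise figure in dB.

NF (dB) = SNR_in(dB) − SNR_out(dB) when the source is at T₀
NF = 18.6 − 12.8 = 5.8 dB

5.8 dB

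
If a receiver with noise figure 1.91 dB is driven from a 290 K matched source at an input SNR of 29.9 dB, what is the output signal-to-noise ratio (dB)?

By definition F = SNR_in/SNR_out, so in dB: SNR_out = SNR_in − NF
SNR_out = 29.9 − 1.91 = 27.99 dB

27.99 dB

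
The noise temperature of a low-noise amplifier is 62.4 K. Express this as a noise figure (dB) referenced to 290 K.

F = 1 + T_e/T₀ = 1 + 62.4/290 = 1.21517
NF = 10 log₁₀(1.21517) = 0.846 dB

0.846 dB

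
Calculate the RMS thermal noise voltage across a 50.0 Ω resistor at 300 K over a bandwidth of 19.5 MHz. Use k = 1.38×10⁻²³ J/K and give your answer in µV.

V_n = √(4kTRB)
4kTRB = 4 × 1.38×10⁻²³ × 300 × 5.00×10¹ × 1.95×10⁷ = 1.61×10⁻¹¹ V²
V_n = √(1.61×10⁻¹¹) = 4.02×10⁻⁶ V = 4.02 µV

4.02 µV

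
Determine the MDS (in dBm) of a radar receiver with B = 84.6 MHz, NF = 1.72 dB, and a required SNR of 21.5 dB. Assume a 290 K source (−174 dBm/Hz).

−71.5 dBm

Sensitivity = −174 + 10 log₁₀(B) + NF + SNR_min
= −174 + 79.27 + 1.72 + 21.5
= −71.51 dBm → −71.5 dBm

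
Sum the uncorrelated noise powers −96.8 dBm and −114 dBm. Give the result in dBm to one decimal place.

Convert to linear, add, convert back:
P₁ = 2.09×10⁻¹³ W, P₂ = 3.98×10⁻¹⁵ W
P_tot = 2.13×10⁻¹³ W → 10 log₁₀(P_tot / 10⁻³) = −96.7 dBm

−96.7 dBm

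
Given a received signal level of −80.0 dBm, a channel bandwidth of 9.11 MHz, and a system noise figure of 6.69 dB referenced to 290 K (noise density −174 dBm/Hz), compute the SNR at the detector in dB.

Noise floor: N = −174 + 10 log₁₀(B) + NF
10 log₁₀(9.11×10⁶) = 69.6 dB
N = −174 + 69.6 + 6.69 = −97.71 dBm
SNR = P_sig − N = −80.0 − (−97.71) = 17.71 dB → 17.7 dB

17.7 dB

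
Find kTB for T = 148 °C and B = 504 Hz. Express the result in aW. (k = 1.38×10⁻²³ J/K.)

2.93 aW

T = 148 °C + 273.15 = 421.15 K
P_n = kTB = 1.38×10⁻²³ × 421.15 × 5.04×10² = 2.93×10⁻¹⁸ W = 2.93 aW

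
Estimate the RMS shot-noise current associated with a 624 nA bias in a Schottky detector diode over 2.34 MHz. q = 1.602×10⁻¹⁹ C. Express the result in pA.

684 pA

I_n = √(2qI·B)
2qI·B = 2 × 1.602×10⁻¹⁹ × 6.24×10⁻⁷ × 2.34×10⁶ = 4.68×10⁻¹⁹ A²
I_n = √(4.68×10⁻¹⁹) = 6.84×10⁻¹⁰ A = 684 pA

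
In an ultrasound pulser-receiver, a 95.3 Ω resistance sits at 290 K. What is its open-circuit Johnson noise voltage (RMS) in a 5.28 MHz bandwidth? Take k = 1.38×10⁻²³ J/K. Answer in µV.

V_n = √(4kTRB)
4kTRB = 4 × 1.38×10⁻²³ × 290 × 9.53×10¹ × 5.28×10⁶ = 8.05×10⁻¹² V²
V_n = √(8.05×10⁻¹²) = 2.84×10⁻⁶ V = 2.84 µV

2.84 µV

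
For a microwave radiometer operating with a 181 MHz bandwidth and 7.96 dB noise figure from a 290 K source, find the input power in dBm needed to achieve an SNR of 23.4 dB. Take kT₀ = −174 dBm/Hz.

Sensitivity = −174 + 10 log₁₀(B) + NF + SNR_min
= −174 + 82.58 + 7.96 + 23.4
= −60.06 dBm → −60.1 dBm

−60.1 dBm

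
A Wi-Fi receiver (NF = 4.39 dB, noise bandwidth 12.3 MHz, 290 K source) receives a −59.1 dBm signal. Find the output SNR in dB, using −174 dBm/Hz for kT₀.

39.6 dB

Noise floor: N = −174 + 10 log₁₀(B) + NF
10 log₁₀(1.23×10⁷) = 70.9 dB
N = −174 + 70.9 + 4.39 = −98.71 dBm
SNR = P_sig − N = −59.1 − (−98.71) = 39.61 dB → 39.6 dB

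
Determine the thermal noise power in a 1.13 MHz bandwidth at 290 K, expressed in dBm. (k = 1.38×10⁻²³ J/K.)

P_n = kTB = 1.38×10⁻²³ × 290 × 1.13×10⁶ = 4.52×10⁻¹⁵ W
In dBm: 10 log₁₀(4.52×10⁻¹⁵ / 10⁻³) = −113.4 dBm

−113.4 dBm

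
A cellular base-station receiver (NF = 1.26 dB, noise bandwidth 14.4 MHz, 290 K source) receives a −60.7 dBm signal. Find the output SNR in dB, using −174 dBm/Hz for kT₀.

Noise floor: N = −174 + 10 log₁₀(B) + NF
10 log₁₀(1.44×10⁷) = 71.58 dB
N = −174 + 71.58 + 1.26 = −101.16 dBm
SNR = P_sig − N = −60.7 − (−101.16) = 40.46 dB → 40.5 dB

40.5 dB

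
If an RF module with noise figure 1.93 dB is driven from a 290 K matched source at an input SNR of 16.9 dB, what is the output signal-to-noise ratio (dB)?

By definition F = SNR_in/SNR_out, so in dB: SNR_out = SNR_in − NF
SNR_out = 16.9 − 1.93 = 14.97 dB

14.97 dB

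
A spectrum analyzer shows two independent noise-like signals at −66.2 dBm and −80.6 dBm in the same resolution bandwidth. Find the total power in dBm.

−66.0 dBm

Convert to linear, add, convert back:
P₁ = 2.40×10⁻¹⁰ W, P₂ = 8.71×10⁻¹² W
P_tot = 2.49×10⁻¹⁰ W → 10 log₁₀(P_tot / 10⁻³) = −66.0 dBm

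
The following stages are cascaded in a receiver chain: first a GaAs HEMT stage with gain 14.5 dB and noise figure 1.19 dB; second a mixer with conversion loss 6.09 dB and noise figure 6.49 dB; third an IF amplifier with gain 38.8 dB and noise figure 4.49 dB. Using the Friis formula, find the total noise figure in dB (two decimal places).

Convert to linear (a loss of L dB is a gain of −L dB): F_i = 10^(NF_i/10), G_i = 10^(G_i,dB/10)
  Stage 1: F_1 = 10^(1.19/10) = 1.315, G_1 = 10^(14.5/10) = 28.18
  Stage 2: F_2 = 10^(6.49/10) = 4.457, G_2 = 10^(−6.09/10) = 0.2460
  Stage 3: F_3 = 10^(4.49/10) = 2.812, G_3 = 10^(38.8/10) = 7586
Friis cascade:
  F = 1.315 + (4.457 − 1)/28.18 + (2.812 − 1)/6.934 = 1.699
NF = 10 log₁₀(1.699) = 2.30 dB

2.30 dB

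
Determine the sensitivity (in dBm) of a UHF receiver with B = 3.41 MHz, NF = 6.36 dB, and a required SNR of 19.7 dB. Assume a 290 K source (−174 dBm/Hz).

Sensitivity = −174 + 10 log₁₀(B) + NF + SNR_min
= −174 + 65.33 + 6.36 + 19.7
= −82.61 dBm → −82.6 dBm

−82.6 dBm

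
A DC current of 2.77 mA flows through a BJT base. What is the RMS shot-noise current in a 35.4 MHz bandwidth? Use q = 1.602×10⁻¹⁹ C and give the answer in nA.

177 nA

I_n = √(2qI·B)
2qI·B = 2 × 1.602×10⁻¹⁹ × 2.77×10⁻³ × 3.54×10⁷ = 3.14×10⁻¹⁴ A²
I_n = √(3.14×10⁻¹⁴) = 1.77×10⁻⁷ A = 177 nA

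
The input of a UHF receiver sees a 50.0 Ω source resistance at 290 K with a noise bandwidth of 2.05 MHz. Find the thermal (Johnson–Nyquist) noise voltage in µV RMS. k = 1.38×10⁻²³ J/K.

V_n = √(4kTRB)
4kTRB = 4 × 1.38×10⁻²³ × 290 × 5.00×10¹ × 2.05×10⁶ = 1.64×10⁻¹² V²
V_n = √(1.64×10⁻¹²) = 1.28×10⁻⁶ V = 1.28 µV

1.28 µV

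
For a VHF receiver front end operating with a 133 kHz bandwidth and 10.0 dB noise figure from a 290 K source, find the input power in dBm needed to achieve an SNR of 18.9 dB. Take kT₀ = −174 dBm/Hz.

Sensitivity = −174 + 10 log₁₀(B) + NF + SNR_min
= −174 + 51.24 + 10.0 + 18.9
= −93.86 dBm → −93.9 dBm

−93.9 dBm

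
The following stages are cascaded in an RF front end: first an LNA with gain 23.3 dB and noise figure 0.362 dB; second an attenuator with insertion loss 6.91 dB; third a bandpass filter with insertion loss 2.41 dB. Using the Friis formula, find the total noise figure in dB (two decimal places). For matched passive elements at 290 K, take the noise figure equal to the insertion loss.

Convert to linear (a loss of L dB is a gain of −L dB): F_i = 10^(NF_i/10), G_i = 10^(G_i,dB/10)
  Stage 1: F_1 = 10^(0.362/10) = 1.087, G_1 = 10^(23.3/10) = 213.8
  Stage 2: F_2 = 10^(6.91/10) = 4.909, G_2 = 10^(−6.91/10) = 0.2037
  Stage 3: F_3 = 10^(2.41/10) = 1.742, G_3 = 10^(−2.41/10) = 0.5741
Friis cascade:
  F = 1.087 + (4.909 − 1)/213.8 + (1.742 − 1)/43.55 = 1.122
NF = 10 log₁₀(1.122) = 0.50 dB

0.50 dB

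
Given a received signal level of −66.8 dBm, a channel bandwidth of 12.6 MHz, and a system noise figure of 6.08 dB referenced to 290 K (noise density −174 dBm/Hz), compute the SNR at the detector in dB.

30.1 dB

Noise floor: N = −174 + 10 log₁₀(B) + NF
10 log₁₀(1.26×10⁷) = 71 dB
N = −174 + 71 + 6.08 = −96.92 dBm
SNR = P_sig − N = −66.8 − (−96.92) = 30.12 dB → 30.1 dB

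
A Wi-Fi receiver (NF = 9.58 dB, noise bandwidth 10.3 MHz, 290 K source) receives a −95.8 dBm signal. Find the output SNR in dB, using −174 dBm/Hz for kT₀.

Noise floor: N = −174 + 10 log₁₀(B) + NF
10 log₁₀(1.03×10⁷) = 70.13 dB
N = −174 + 70.13 + 9.58 = −94.29 dBm
SNR = P_sig − N = −95.8 − (−94.29) = −1.51 dB → −1.5 dB

−1.5 dB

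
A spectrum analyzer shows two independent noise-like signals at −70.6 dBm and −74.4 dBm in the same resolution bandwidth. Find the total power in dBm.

−69.1 dBm

Convert to linear, add, convert back:
P₁ = 8.71×10⁻¹¹ W, P₂ = 3.63×10⁻¹¹ W
P_tot = 1.23×10⁻¹⁰ W → 10 log₁₀(P_tot / 10⁻³) = −69.1 dBm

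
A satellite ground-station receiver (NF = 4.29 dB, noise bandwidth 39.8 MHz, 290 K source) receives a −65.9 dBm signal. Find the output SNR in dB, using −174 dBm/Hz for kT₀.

27.8 dB

Noise floor: N = −174 + 10 log₁₀(B) + NF
10 log₁₀(3.98×10⁷) = 76 dB
N = −174 + 76 + 4.29 = −93.71 dBm
SNR = P_sig − N = −65.9 − (−93.71) = 27.81 dB → 27.8 dB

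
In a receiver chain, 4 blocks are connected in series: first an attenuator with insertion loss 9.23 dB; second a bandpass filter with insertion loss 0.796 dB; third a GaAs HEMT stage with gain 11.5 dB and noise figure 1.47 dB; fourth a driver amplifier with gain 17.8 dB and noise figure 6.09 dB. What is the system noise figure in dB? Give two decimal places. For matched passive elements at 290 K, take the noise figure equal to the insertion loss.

12.12 dB

Convert to linear (a loss of L dB is a gain of −L dB): F_i = 10^(NF_i/10), G_i = 10^(G_i,dB/10)
  Stage 1: F_1 = 10^(9.23/10) = 8.375, G_1 = 10^(−9.23/10) = 0.1194
  Stage 2: F_2 = 10^(0.796/10) = 1.201, G_2 = 10^(−0.796/10) = 0.8325
  Stage 3: F_3 = 10^(1.47/10) = 1.403, G_3 = 10^(11.5/10) = 14.13
  Stage 4: F_4 = 10^(6.09/10) = 4.064, G_4 = 10^(17.8/10) = 60.26
Friis cascade:
  F = 8.375 + (1.201 − 1)/0.1194 + (1.403 − 1)/0.09940 + (4.064 − 1)/1.404 = 16.29
NF = 10 log₁₀(16.29) = 12.12 dB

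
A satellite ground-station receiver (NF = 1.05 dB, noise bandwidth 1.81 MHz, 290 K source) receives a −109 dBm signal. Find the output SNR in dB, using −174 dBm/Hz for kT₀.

1.4 dB

Noise floor: N = −174 + 10 log₁₀(B) + NF
10 log₁₀(1.81×10⁶) = 62.58 dB
N = −174 + 62.58 + 1.05 = −110.37 dBm
SNR = P_sig − N = −109 − (−110.37) = 1.37 dB → 1.4 dB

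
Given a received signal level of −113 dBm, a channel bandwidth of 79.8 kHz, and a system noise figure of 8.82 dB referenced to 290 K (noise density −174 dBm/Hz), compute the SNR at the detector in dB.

Noise floor: N = −174 + 10 log₁₀(B) + NF
10 log₁₀(7.98×10⁴) = 49.02 dB
N = −174 + 49.02 + 8.82 = −116.16 dBm
SNR = P_sig − N = −113 − (−116.16) = 3.16 dB → 3.2 dB

3.2 dB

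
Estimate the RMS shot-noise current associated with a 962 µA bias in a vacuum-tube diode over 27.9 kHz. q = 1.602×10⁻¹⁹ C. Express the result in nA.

I_n = √(2qI·B)
2qI·B = 2 × 1.602×10⁻¹⁹ × 9.62×10⁻⁴ × 2.79×10⁴ = 8.60×10⁻¹⁸ A²
I_n = √(8.60×10⁻¹⁸) = 2.93×10⁻⁹ A = 2.93 nA

2.93 nA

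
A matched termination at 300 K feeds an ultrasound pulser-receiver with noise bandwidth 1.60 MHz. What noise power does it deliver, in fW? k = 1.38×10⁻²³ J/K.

6.62 fW

P_n = kTB = 1.38×10⁻²³ × 300 × 1.60×10⁶ = 6.62×10⁻¹⁵ W = 6.62 fW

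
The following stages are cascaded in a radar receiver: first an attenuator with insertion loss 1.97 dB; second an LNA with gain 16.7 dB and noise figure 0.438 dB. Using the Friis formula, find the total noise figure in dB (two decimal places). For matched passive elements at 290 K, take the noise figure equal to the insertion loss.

2.41 dB

Convert to linear (a loss of L dB is a gain of −L dB): F_i = 10^(NF_i/10), G_i = 10^(G_i,dB/10)
  Stage 1: F_1 = 10^(1.97/10) = 1.574, G_1 = 10^(−1.97/10) = 0.6353
  Stage 2: F_2 = 10^(0.438/10) = 1.106, G_2 = 10^(16.7/10) = 46.77
Friis cascade:
  F = 1.574 + (1.106 − 1)/0.6353 = 1.741
NF = 10 log₁₀(1.741) = 2.41 dB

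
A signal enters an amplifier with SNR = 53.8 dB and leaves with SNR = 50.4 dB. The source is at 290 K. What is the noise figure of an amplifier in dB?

NF (dB) = SNR_in(dB) − SNR_out(dB) when the source is at T₀
NF = 53.8 − 50.4 = 3.4 dB

3.4 dB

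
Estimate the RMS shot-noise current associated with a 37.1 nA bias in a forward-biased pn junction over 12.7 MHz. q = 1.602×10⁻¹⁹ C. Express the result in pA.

389 pA

I_n = √(2qI·B)
2qI·B = 2 × 1.602×10⁻¹⁹ × 3.71×10⁻⁸ × 1.27×10⁷ = 1.51×10⁻¹⁹ A²
I_n = √(1.51×10⁻¹⁹) = 3.89×10⁻¹⁰ A = 389 pA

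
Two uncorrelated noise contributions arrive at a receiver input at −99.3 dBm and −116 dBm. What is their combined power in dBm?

−99.2 dBm

Convert to linear, add, convert back:
P₁ = 1.17×10⁻¹³ W, P₂ = 2.51×10⁻¹⁵ W
P_tot = 1.20×10⁻¹³ W → 10 log₁₀(P_tot / 10⁻³) = −99.2 dBm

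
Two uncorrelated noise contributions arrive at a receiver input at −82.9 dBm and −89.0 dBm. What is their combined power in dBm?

−81.9 dBm

Convert to linear, add, convert back:
P₁ = 5.13×10⁻¹² W, P₂ = 1.26×10⁻¹² W
P_tot = 6.39×10⁻¹² W → 10 log₁₀(P_tot / 10⁻³) = −81.9 dBm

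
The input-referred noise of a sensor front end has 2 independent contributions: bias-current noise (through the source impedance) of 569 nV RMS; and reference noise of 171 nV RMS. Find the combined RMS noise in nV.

594 nV

Uncorrelated sources add in power (mean-square): V_tot = √(ΣV_i²)
V_tot = √[(5.69×10⁻⁷)² + (1.71×10⁻⁷)²] = 5.94×10⁻⁷ V = 594 nV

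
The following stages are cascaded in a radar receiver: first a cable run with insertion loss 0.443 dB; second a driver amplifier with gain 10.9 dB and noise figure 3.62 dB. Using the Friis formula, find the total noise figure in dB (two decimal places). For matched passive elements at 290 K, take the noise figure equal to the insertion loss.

4.06 dB

Convert to linear (a loss of L dB is a gain of −L dB): F_i = 10^(NF_i/10), G_i = 10^(G_i,dB/10)
  Stage 1: F_1 = 10^(0.443/10) = 1.107, G_1 = 10^(−0.443/10) = 0.9030
  Stage 2: F_2 = 10^(3.62/10) = 2.301, G_2 = 10^(10.9/10) = 12.30
Friis cascade:
  F = 1.107 + (2.301 − 1)/0.9030 = 2.549
NF = 10 log₁₀(2.549) = 4.06 dB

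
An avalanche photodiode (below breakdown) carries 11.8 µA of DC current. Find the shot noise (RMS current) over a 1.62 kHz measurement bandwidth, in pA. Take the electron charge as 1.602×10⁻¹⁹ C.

I_n = √(2qI·B)
2qI·B = 2 × 1.602×10⁻¹⁹ × 1.18×10⁻⁵ × 1.62×10³ = 6.12×10⁻²¹ A²
I_n = √(6.12×10⁻²¹) = 7.83×10⁻¹¹ A = 78.3 pA

78.3 pA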